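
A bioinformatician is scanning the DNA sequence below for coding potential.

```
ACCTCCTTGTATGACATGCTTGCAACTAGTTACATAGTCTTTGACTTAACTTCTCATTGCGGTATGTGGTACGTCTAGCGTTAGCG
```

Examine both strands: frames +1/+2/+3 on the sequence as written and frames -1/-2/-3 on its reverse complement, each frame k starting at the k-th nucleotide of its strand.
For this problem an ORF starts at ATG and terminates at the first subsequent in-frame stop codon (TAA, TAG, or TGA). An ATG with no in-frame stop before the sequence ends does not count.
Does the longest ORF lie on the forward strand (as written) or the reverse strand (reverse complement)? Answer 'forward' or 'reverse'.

forward

Reverse complement (5'→3'): CGCTAACGCTAGACGTACCACATACCGCAATGAGAAGTTAAGTCAAAGACTATGTAACTAGTTGCAAGCATGTCATACAAGGAGGT
Frame +1: ACC TCC TTG TAT GAC ATG CTT GCA ACT AGT TAC ATA GTC TTT GAC TTA ACT TCT CAT TGC GGT ATG TGG TAC GTC TAG CGT TAG — ATG at 16, stop TAG at 76 → 63 nt; ATG at 64, stop TAG at 76 → 15 nt.
Frame +2: CCT CCT TGT ATG ACA TGC TTG CAA CTA GTT ACA TAG TCT TTG ACT TAA CTT CTC ATT GCG GTA TGT GGT ACG TCT AGC GTT AGC — ATG at 11, stop TAG at 35 → 27 nt.
Frame +3: CTC CTT GTA TGA CAT GCT TGC AAC TAG TTA CAT AGT CTT TGA CTT AAC TTC TCA TTG CGG TAT GTG GTA CGT CTA GCG TTA GCG — no ATG→stop ORF.
Frame -1: CGC TAA CGC TAG ACG TAC CAC ATA CCG CAA TGA GAA GTT AAG TCA AAG ACT ATG TAA CTA GTT GCA AGC ATG TCA TAC AAG GAG — ATG at 52, stop TAA at 55 → 6 nt.
Frame -2: GCT AAC GCT AGA CGT ACC ACA TAC CGC AAT GAG AAG TTA AGT CAA AGA CTA TGT AAC TAG TTG CAA GCA TGT CAT ACA AGG AGG — no ATG→stop ORF.
Frame -3: CTA ACG CTA GAC GTA CCA CAT ACC GCA ATG AGA AGT TAA GTC AAA GAC TAT GTA ACT AGT TGC AAG CAT GTC ATA CAA GGA GGT — ATG at 30, stop TAA at 39 → 12 nt.
Forward-strand max 63 nt; reverse-strand max 12 nt. The forward strand has the longer ORF.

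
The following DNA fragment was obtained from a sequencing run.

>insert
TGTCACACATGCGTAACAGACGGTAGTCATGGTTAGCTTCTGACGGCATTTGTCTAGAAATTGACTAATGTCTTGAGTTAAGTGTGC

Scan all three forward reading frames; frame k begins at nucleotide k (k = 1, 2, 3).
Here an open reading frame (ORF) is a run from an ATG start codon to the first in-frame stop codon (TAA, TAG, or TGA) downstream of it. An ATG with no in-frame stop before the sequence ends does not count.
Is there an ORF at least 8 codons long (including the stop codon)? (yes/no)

Frame 1: TGT CAC ACA TGC GTA ACA GAC GGT AGT CAT GGT TAG CTT CTG ACG GCA TTT GTC TAG AAA TTG ACT AAT GTC TTG AGT TAA GTG TGC — no ATG→stop ORF.
Frame 2: GTC ACA CAT GCG TAA CAG ACG GTA GTC ATG GTT AGC TTC TGA CGG CAT TTG TCT AGA AAT TGA CTA ATG TCT TGA GTT AAG TGT — ATG at 29, stop TGA at 41 → 15 nt; ATG at 68, stop TGA at 74 → 9 nt.
Frame 3: TCA CAC ATG CGT AAC AGA CGG TAG TCA TGG TTA GCT TCT GAC GGC ATT TGT CTA GAA ATT GAC TAA TGT CTT GAG TTA AGT GTG — ATG at 9, stop TAG at 24 → 18 nt.
Largest ORF found is 6 codons < 8, so no.

no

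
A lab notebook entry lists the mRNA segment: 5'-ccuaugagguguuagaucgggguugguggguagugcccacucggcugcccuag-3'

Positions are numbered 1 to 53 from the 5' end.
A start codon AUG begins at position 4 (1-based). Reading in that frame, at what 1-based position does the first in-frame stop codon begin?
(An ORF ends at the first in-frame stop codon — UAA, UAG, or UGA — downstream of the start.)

Codons from position 4: AUG (4–6), AGG (7–9), UGU (10–12), UAG (13–15).
UAG is a stop codon; it begins at position 13.

13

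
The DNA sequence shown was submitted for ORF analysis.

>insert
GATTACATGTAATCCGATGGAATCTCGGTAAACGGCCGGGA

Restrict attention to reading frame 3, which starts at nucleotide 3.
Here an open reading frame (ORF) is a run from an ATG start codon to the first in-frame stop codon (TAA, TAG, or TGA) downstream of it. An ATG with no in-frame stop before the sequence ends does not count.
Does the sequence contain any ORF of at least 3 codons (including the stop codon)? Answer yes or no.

no

Frame 3: TTA CAT GTA ATC CGA TGG AAT CTC GGT AAA CGG CCG GGA — no ATG→stop ORF.
Largest ORF found is 0 codons < 3, so no.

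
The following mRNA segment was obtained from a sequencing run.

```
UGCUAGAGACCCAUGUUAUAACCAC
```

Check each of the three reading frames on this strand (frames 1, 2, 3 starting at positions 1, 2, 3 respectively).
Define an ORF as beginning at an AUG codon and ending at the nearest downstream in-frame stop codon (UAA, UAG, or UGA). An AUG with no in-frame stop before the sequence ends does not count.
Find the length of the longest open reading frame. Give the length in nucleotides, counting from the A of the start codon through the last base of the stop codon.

9

Frame 1: UGC UAG AGA CCC AUG UUA UAA CCA — AUG at 13, stop UAA at 19 → 9 nt.
Frame 2: GCU AGA GAC CCA UGU UAU AAC CAC — no AUG→stop ORF.
Frame 3: CUA GAG ACC CAU GUU AUA ACC — no AUG→stop ORF.
Longest: frame 1, positions 13–21, 9 nt = 3 codons = 2 aa. → 9 nucleotides.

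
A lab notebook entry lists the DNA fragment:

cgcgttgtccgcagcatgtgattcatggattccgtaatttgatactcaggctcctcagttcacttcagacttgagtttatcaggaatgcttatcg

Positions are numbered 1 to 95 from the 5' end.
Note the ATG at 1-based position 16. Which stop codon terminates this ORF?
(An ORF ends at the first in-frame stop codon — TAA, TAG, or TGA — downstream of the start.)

TGA

Codons from position 16: ATG (16–18), TGA (19–21).
The first in-frame stop codon is TGA.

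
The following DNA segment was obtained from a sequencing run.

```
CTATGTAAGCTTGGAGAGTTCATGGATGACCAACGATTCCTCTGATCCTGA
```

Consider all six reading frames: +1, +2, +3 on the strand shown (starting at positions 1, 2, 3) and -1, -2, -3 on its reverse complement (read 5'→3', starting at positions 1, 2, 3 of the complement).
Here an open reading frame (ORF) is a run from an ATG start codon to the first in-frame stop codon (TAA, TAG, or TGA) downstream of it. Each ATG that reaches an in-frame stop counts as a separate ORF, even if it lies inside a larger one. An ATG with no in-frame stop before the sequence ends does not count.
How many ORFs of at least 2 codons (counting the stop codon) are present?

Reverse complement (5'→3'): TCAGGATCAGAGGAATCGTTGGTCATCCATGAACTCTCCAAGCTTACATAG
Frame +1: CTA TGT AAG CTT GGA GAG TTC ATG GAT GAC CAA CGA TTC CTC TGA TCC TGA — ATG at 22, stop TGA at 43 → 24 nt.
Frame +2: TAT GTA AGC TTG GAG AGT TCA TGG ATG ACC AAC GAT TCC TCT GAT CCT — no ATG→stop ORF.
Frame +3: ATG TAA GCT TGG AGA GTT CAT GGA TGA CCA ACG ATT CCT CTG ATC CTG — ATG at 3, stop TAA at 6 → 6 nt.
Frame -1: TCA GGA TCA GAG GAA TCG TTG GTC ATC CAT GAA CTC TCC AAG CTT ACA TAG — no ATG→stop ORF.
Frame -2: CAG GAT CAG AGG AAT CGT TGG TCA TCC ATG AAC TCT CCA AGC TTA CAT — no ATG→stop ORF.
Frame -3: AGG ATC AGA GGA ATC GTT GGT CAT CCA TGA ACT CTC CAA GCT TAC ATA — no ATG→stop ORF.
ORFs ≥ 2 codons: frame +1 22–45 (8 codons), frame +3 3–8 (2 codons). Count = 2.

2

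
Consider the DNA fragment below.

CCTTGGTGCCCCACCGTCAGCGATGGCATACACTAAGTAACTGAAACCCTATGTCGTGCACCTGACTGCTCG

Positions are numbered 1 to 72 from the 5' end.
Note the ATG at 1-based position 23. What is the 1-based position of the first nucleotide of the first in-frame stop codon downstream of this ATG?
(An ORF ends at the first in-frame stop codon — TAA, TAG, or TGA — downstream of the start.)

Codons from position 23: ATG (23–25), GCA (26–28), TAC (29–31), ACT (32–34), AAG (35–37), TAA (38–40).
TAA is a stop codon; it begins at position 38.

38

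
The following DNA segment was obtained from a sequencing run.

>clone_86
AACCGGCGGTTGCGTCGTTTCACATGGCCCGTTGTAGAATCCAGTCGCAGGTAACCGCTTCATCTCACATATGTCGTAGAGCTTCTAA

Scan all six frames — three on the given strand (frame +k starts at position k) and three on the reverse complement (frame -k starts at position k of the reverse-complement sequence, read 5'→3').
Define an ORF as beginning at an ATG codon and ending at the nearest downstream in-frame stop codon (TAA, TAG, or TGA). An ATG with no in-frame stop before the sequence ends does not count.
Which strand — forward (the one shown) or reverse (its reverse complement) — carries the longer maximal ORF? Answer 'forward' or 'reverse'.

forward

Reverse complement (5'→3'): TTAGAAGCTCTACGACATATGTGAGATGAAGCGGTTACCTGCGACTGGATTCTACAACGGGCCATGTGAAACGACGCAACCGCCGGTT
Frame +1: AAC CGG CGG TTG CGT CGT TTC ACA TGG CCC GTT GTA GAA TCC AGT CGC AGG TAA CCG CTT CAT CTC ACA TAT GTC GTA GAG CTT CTA — no ATG→stop ORF.
Frame +2: ACC GGC GGT TGC GTC GTT TCA CAT GGC CCG TTG TAG AAT CCA GTC GCA GGT AAC CGC TTC ATC TCA CAT ATG TCG TAG AGC TTC TAA — ATG at 71, stop TAG at 77 → 9 nt.
Frame +3: CCG GCG GTT GCG TCG TTT CAC ATG GCC CGT TGT AGA ATC CAG TCG CAG GTA ACC GCT TCA TCT CAC ATA TGT CGT AGA GCT TCT — no ATG→stop ORF.
Frame -1: TTA GAA GCT CTA CGA CAT ATG TGA GAT GAA GCG GTT ACC TGC GAC TGG ATT CTA CAA CGG GCC ATG TGA AAC GAC GCA ACC GCC GGT — ATG at 19, stop TGA at 22 → 6 nt; ATG at 64, stop TGA at 67 → 6 nt.
Frame -2: TAG AAG CTC TAC GAC ATA TGT GAG ATG AAG CGG TTA CCT GCG ACT GGA TTC TAC AAC GGG CCA TGT GAA ACG ACG CAA CCG CCG GTT — no ATG→stop ORF.
Frame -3: AGA AGC TCT ACG ACA TAT GTG AGA TGA AGC GGT TAC CTG CGA CTG GAT TCT ACA ACG GGC CAT GTG AAA CGA CGC AAC CGC CGG — no ATG→stop ORF.
Forward-strand max 9 nt; reverse-strand max 6 nt. The forward strand has the longer ORF.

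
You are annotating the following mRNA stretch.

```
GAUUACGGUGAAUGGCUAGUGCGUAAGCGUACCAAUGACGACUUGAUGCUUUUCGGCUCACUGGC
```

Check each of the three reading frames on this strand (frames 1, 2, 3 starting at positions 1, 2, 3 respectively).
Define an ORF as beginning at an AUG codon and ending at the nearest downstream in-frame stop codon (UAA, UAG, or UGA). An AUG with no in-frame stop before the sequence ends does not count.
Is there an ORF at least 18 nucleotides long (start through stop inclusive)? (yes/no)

no

Frame 1: GAU UAC GGU GAA UGG CUA GUG CGU AAG CGU ACC AAU GAC GAC UUG AUG CUU UUC GGC UCA CUG — no AUG→stop ORF.
Frame 2: AUU ACG GUG AAU GGC UAG UGC GUA AGC GUA CCA AUG ACG ACU UGA UGC UUU UCG GCU CAC UGG — AUG at 35, stop UGA at 44 → 12 nt.
Frame 3: UUA CGG UGA AUG GCU AGU GCG UAA GCG UAC CAA UGA CGA CUU GAU GCU UUU CGG CUC ACU GGC — AUG at 12, stop UAA at 24 → 15 nt.
Largest ORF found is 15 nucleotides < 18, so no.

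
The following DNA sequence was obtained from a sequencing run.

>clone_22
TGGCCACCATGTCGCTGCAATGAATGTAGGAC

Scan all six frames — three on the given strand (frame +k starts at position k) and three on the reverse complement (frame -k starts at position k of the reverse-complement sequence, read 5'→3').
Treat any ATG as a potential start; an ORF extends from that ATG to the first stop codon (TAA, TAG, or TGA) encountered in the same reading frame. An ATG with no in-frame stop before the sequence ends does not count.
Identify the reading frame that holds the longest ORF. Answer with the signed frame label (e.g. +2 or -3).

Reverse complement (5'→3'): GTCCTACATTCATTGCAGCGACATGGTGGCCA
Frame +1: TGG CCA CCA TGT CGC TGC AAT GAA TGT AGG — no ATG→stop ORF.
Frame +2: GGC CAC CAT GTC GCT GCA ATG AAT GTA GGA — no ATG→stop ORF.
Frame +3: GCC ACC ATG TCG CTG CAA TGA ATG TAG GAC — ATG at 9, stop TGA at 21 → 15 nt; ATG at 24, stop TAG at 27 → 6 nt.
Frame -1: GTC CTA CAT TCA TTG CAG CGA CAT GGT GGC — no ATG→stop ORF.
Frame -2: TCC TAC ATT CAT TGC AGC GAC ATG GTG GCC — no ATG→stop ORF.
Frame -3: CCT ACA TTC ATT GCA GCG ACA TGG TGG CCA — no ATG→stop ORF.
Longest ORF is 15 nt in frame +3 (positions 9–23).

+3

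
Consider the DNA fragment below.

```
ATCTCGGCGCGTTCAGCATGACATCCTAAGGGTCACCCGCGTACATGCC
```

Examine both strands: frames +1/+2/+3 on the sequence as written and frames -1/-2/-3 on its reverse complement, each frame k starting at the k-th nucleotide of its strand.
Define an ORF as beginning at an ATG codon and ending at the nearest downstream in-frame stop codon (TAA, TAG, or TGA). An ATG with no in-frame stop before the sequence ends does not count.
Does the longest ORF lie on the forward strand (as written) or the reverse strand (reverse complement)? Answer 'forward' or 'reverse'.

Reverse complement (5'→3'): GGCATGTACGCGGGTGACCCTTAGGATGTCATGCTGAACGCGCCGAGAT
Frame +1: ATC TCG GCG CGT TCA GCA TGA CAT CCT AAG GGT CAC CCG CGT ACA TGC — no ATG→stop ORF.
Frame +2: TCT CGG CGC GTT CAG CAT GAC ATC CTA AGG GTC ACC CGC GTA CAT GCC — no ATG→stop ORF.
Frame +3: CTC GGC GCG TTC AGC ATG ACA TCC TAA GGG TCA CCC GCG TAC ATG — ATG at 18, stop TAA at 27 → 12 nt.
Frame -1: GGC ATG TAC GCG GGT GAC CCT TAG GAT GTC ATG CTG AAC GCG CCG AGA — ATG at 4, stop TAG at 22 → 21 nt.
Frame -2: GCA TGT ACG CGG GTG ACC CTT AGG ATG TCA TGC TGA ACG CGC CGA GAT — ATG at 26, stop TGA at 35 → 12 nt.
Frame -3: CAT GTA CGC GGG TGA CCC TTA GGA TGT CAT GCT GAA CGC GCC GAG — no ATG→stop ORF.
Forward-strand max 12 nt; reverse-strand max 21 nt. The reverse strand has the longer ORF.

reverse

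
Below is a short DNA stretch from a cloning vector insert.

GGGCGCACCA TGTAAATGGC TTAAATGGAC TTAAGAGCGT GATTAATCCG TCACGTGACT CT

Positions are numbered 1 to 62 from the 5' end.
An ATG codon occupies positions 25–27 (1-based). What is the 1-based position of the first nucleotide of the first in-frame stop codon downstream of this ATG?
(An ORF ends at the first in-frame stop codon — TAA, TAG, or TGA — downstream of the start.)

40

Codons from position 25: ATG (25–27), GAC (28–30), TTA (31–33), AGA (34–36), GCG (37–39), TGA (40–42).
TGA is a stop codon; it begins at position 40.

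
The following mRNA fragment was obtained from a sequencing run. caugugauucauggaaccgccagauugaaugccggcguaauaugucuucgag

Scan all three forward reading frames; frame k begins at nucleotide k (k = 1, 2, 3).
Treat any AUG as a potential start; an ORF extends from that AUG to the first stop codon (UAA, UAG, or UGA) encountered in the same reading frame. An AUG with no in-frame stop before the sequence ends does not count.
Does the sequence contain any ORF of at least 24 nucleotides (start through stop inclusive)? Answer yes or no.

no

Frame 1: CAU GUG AUU CAU GGA ACC GCC AGA UUG AAU GCC GGC GUA AUA UGU CUU CGA — no AUG→stop ORF.
Frame 2: AUG UGA UUC AUG GAA CCG CCA GAU UGA AUG CCG GCG UAA UAU GUC UUC GAG — AUG at 2, stop UGA at 5 → 6 nt; AUG at 11, stop UGA at 26 → 18 nt; AUG at 29, stop UAA at 38 → 12 nt.
Frame 3: UGU GAU UCA UGG AAC CGC CAG AUU GAA UGC CGG CGU AAU AUG UCU UCG — no AUG→stop ORF.
Largest ORF found is 18 nucleotides < 24, so no.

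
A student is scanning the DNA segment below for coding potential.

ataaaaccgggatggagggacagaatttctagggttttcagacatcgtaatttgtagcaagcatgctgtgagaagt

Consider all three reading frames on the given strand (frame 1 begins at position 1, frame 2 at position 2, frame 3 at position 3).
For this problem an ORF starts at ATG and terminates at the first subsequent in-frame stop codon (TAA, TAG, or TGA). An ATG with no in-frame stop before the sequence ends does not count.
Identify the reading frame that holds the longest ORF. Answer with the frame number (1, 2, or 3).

3

Frame 1: ATA AAA CCG GGA TGG AGG GAC AGA ATT TCT AGG GTT TTC AGA CAT CGT AAT TTG TAG CAA GCA TGC TGT GAG AAG — no ATG→stop ORF.
Frame 2: TAA AAC CGG GAT GGA GGG ACA GAA TTT CTA GGG TTT TCA GAC ATC GTA ATT TGT AGC AAG CAT GCT GTG AGA AGT — no ATG→stop ORF.
Frame 3: AAA ACC GGG ATG GAG GGA CAG AAT TTC TAG GGT TTT CAG ACA TCG TAA TTT GTA GCA AGC ATG CTG TGA GAA — ATG at 12, stop TAG at 30 → 21 nt; ATG at 63, stop TGA at 69 → 9 nt.
Longest ORF is 21 nt in frame 3 (positions 12–32).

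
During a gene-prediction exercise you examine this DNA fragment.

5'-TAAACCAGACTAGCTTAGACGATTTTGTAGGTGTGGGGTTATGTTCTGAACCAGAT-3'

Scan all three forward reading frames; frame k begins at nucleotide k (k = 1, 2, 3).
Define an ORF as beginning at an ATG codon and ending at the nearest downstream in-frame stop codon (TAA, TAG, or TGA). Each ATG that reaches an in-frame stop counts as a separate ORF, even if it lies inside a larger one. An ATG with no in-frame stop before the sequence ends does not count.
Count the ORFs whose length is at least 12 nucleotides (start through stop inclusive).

Frame 1: TAA ACC AGA CTA GCT TAG ACG ATT TTG TAG GTG TGG GGT TAT GTT CTG AAC CAG — no ATG→stop ORF.
Frame 2: AAA CCA GAC TAG CTT AGA CGA TTT TGT AGG TGT GGG GTT ATG TTC TGA ACC AGA — ATG at 41, stop TGA at 47 → 9 nt.
Frame 3: AAC CAG ACT AGC TTA GAC GAT TTT GTA GGT GTG GGG TTA TGT TCT GAA CCA GAT — no ATG→stop ORF.
No ORF reaches 12 nucleotides. Count = 0.

0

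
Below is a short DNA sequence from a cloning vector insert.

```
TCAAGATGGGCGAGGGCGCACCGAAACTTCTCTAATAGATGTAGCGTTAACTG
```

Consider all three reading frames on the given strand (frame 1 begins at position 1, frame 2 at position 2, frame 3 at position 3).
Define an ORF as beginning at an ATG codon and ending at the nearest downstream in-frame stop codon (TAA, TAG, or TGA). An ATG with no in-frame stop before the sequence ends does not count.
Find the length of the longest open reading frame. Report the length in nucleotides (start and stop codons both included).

Frame 1: TCA AGA TGG GCG AGG GCG CAC CGA AAC TTC TCT AAT AGA TGT AGC GTT AAC — no ATG→stop ORF.
Frame 2: CAA GAT GGG CGA GGG CGC ACC GAA ACT TCT CTA ATA GAT GTA GCG TTA ACT — no ATG→stop ORF.
Frame 3: AAG ATG GGC GAG GGC GCA CCG AAA CTT CTC TAA TAG ATG TAG CGT TAA CTG — ATG at 6, stop TAA at 33 → 30 nt; ATG at 39, stop TAG at 42 → 6 nt.
Longest: frame 3, positions 6–35, 30 nt = 10 codons = 9 aa. → 30 nucleotides.

30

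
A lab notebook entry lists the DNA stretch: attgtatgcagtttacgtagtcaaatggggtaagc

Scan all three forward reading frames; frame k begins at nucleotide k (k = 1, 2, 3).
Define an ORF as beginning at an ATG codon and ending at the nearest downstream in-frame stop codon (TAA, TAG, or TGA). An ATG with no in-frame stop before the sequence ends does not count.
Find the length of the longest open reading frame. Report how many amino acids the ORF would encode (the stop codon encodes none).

Frame 1: ATT GTA TGC AGT TTA CGT AGT CAA ATG GGG TAA — ATG at 25, stop TAA at 31 → 9 nt.
Frame 2: TTG TAT GCA GTT TAC GTA GTC AAA TGG GGT AAG — no ATG→stop ORF.
Frame 3: TGT ATG CAG TTT ACG TAG TCA AAT GGG GTA AGC — ATG at 6, stop TAG at 18 → 15 nt.
Longest: frame 3, positions 6–20, 15 nt = 5 codons = 4 aa. → 4 amino acids.

4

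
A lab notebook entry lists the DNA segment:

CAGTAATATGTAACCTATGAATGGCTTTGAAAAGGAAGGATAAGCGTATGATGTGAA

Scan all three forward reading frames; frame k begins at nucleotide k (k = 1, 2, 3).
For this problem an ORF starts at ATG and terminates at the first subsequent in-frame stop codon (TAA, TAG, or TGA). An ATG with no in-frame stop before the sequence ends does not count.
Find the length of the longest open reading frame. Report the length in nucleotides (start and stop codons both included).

Frame 1: CAG TAA TAT GTA ACC TAT GAA TGG CTT TGA AAA GGA AGG ATA AGC GTA TGA TGT GAA — no ATG→stop ORF.
Frame 2: AGT AAT ATG TAA CCT ATG AAT GGC TTT GAA AAG GAA GGA TAA GCG TAT GAT GTG — ATG at 8, stop TAA at 11 → 6 nt; ATG at 17, stop TAA at 41 → 27 nt.
Frame 3: GTA ATA TGT AAC CTA TGA ATG GCT TTG AAA AGG AAG GAT AAG CGT ATG ATG TGA — ATG at 21, stop TGA at 54 → 36 nt; ATG at 48, stop TGA at 54 → 9 nt; ATG at 51, stop TGA at 54 → 6 nt.
Longest: frame 3, positions 21–56, 36 nt = 12 codons = 11 aa. → 36 nucleotides.

36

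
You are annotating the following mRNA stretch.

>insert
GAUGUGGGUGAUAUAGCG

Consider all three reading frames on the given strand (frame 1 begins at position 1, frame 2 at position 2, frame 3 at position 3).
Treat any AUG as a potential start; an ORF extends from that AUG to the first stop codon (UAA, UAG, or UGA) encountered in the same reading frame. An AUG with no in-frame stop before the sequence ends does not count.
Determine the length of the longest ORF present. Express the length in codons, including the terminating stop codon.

5

Frame 1: GAU GUG GGU GAU AUA GCG — no AUG→stop ORF.
Frame 2: AUG UGG GUG AUA UAG — AUG at 2, stop UAG at 14 → 15 nt.
Frame 3: UGU GGG UGA UAU AGC — no AUG→stop ORF.
Longest: frame 2, positions 2–16, 15 nt = 5 codons = 4 aa. → 5 codons.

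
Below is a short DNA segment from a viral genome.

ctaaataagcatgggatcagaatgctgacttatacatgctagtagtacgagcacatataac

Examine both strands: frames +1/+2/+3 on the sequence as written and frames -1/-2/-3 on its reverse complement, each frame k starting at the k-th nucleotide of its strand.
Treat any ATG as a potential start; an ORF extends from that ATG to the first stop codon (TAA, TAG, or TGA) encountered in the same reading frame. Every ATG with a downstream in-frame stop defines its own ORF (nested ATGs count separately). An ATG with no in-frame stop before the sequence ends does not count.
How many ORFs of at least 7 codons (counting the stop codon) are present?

2

Reverse complement (5'→3'): GTTATATGTGCTCGTACTACTAGCATGTATAAGTCAGCATTCTGATCCCATGCTTATTTAG
Frame +1: CTA AAT AAG CAT GGG ATC AGA ATG CTG ACT TAT ACA TGC TAG TAG TAC GAG CAC ATA TAA — ATG at 22, stop TAG at 40 → 21 nt.
Frame +2: TAA ATA AGC ATG GGA TCA GAA TGC TGA CTT ATA CAT GCT AGT AGT ACG AGC ACA TAT AAC — ATG at 11, stop TGA at 26 → 18 nt.
Frame +3: AAA TAA GCA TGG GAT CAG AAT GCT GAC TTA TAC ATG CTA GTA GTA CGA GCA CAT ATA — no ATG→stop ORF.
Frame -1: GTT ATA TGT GCT CGT ACT ACT AGC ATG TAT AAG TCA GCA TTC TGA TCC CAT GCT TAT TTA — ATG at 25, stop TGA at 43 → 21 nt.
Frame -2: TTA TAT GTG CTC GTA CTA CTA GCA TGT ATA AGT CAG CAT TCT GAT CCC ATG CTT ATT TAG — ATG at 50, stop TAG at 59 → 12 nt.
Frame -3: TAT ATG TGC TCG TAC TAC TAG CAT GTA TAA GTC AGC ATT CTG ATC CCA TGC TTA TTT — ATG at 6, stop TAG at 21 → 18 nt.
ORFs ≥ 7 codons: frame +1 22–42 (7 codons), frame -1 25–45 (7 codons). Count = 2.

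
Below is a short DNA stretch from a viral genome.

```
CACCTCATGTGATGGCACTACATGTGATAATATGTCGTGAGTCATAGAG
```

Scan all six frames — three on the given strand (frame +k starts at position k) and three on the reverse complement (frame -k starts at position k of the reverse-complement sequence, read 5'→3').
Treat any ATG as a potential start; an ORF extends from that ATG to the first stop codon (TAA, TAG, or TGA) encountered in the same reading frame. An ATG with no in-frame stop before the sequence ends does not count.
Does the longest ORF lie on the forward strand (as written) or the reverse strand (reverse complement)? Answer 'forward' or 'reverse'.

Reverse complement (5'→3'): CTCTATGACTCACGACATATTATCACATGTAGTGCCATCACATGAGGTG
Frame +1: CAC CTC ATG TGA TGG CAC TAC ATG TGA TAA TAT GTC GTG AGT CAT AGA — ATG at 7, stop TGA at 10 → 6 nt; ATG at 22, stop TGA at 25 → 6 nt.
Frame +2: ACC TCA TGT GAT GGC ACT ACA TGT GAT AAT ATG TCG TGA GTC ATA GAG — ATG at 32, stop TGA at 38 → 9 nt.
Frame +3: CCT CAT GTG ATG GCA CTA CAT GTG ATA ATA TGT CGT GAG TCA TAG — ATG at 12, stop TAG at 45 → 36 nt.
Frame -1: CTC TAT GAC TCA CGA CAT ATT ATC ACA TGT AGT GCC ATC ACA TGA GGT — no ATG→stop ORF.
Frame -2: TCT ATG ACT CAC GAC ATA TTA TCA CAT GTA GTG CCA TCA CAT GAG GTG — no ATG→stop ORF.
Frame -3: CTA TGA CTC ACG ACA TAT TAT CAC ATG TAG TGC CAT CAC ATG AGG — ATG at 27, stop TAG at 30 → 6 nt.
Forward-strand max 36 nt; reverse-strand max 6 nt. The forward strand has the longer ORF.

forward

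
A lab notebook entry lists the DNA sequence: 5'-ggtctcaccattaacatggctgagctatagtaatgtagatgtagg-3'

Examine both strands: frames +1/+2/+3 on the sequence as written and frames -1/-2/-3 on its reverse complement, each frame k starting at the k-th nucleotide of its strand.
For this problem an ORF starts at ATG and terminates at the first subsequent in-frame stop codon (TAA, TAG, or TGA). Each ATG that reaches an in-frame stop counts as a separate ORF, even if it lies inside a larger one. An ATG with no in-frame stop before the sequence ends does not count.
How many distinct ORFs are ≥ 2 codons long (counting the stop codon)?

Reverse complement (5'→3'): CCTACATCTACATTACTATAGCTCAGCCATGTTAATGGTGAGACC
Frame +1: GGT CTC ACC ATT AAC ATG GCT GAG CTA TAG TAA TGT AGA TGT AGG — ATG at 16, stop TAG at 28 → 15 nt.
Frame +2: GTC TCA CCA TTA ACA TGG CTG AGC TAT AGT AAT GTA GAT GTA — no ATG→stop ORF.
Frame +3: TCT CAC CAT TAA CAT GGC TGA GCT ATA GTA ATG TAG ATG TAG — ATG at 33, stop TAG at 36 → 6 nt; ATG at 39, stop TAG at 42 → 6 nt.
Frame -1: CCT ACA TCT ACA TTA CTA TAG CTC AGC CAT GTT AAT GGT GAG ACC — no ATG→stop ORF.
Frame -2: CTA CAT CTA CAT TAC TAT AGC TCA GCC ATG TTA ATG GTG AGA — no ATG→stop ORF.
Frame -3: TAC ATC TAC ATT ACT ATA GCT CAG CCA TGT TAA TGG TGA GAC — no ATG→stop ORF.
ORFs ≥ 2 codons: frame +1 16–30 (5 codons), frame +3 33–38 (2 codons), frame +3 39–44 (2 codons). Count = 3.

3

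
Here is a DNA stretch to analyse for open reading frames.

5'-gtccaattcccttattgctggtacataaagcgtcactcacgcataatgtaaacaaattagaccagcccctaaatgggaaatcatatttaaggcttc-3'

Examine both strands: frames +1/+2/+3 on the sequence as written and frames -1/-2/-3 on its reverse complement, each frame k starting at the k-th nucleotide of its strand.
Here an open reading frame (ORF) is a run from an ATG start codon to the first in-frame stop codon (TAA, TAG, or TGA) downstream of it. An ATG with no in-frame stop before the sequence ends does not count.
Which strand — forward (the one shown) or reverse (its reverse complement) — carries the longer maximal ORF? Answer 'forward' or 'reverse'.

Reverse complement (5'→3'): GAAGCCTTAAATATGATTTCCCATTTAGGGGCTGGTCTAATTTGTTTACATTATGCGTGAGTGACGCTTTATGTACCAGCAATAAGGGAATTGGAC
Frame +1: GTC CAA TTC CCT TAT TGC TGG TAC ATA AAG CGT CAC TCA CGC ATA ATG TAA ACA AAT TAG ACC AGC CCC TAA ATG GGA AAT CAT ATT TAA GGC TTC — ATG at 46, stop TAA at 49 → 6 nt; ATG at 73, stop TAA at 88 → 18 nt.
Frame +2: TCC AAT TCC CTT ATT GCT GGT ACA TAA AGC GTC ACT CAC GCA TAA TGT AAA CAA ATT AGA CCA GCC CCT AAA TGG GAA ATC ATA TTT AAG GCT — no ATG→stop ORF.
Frame +3: CCA ATT CCC TTA TTG CTG GTA CAT AAA GCG TCA CTC ACG CAT AAT GTA AAC AAA TTA GAC CAG CCC CTA AAT GGG AAA TCA TAT TTA AGG CTT — no ATG→stop ORF.
Frame -1: GAA GCC TTA AAT ATG ATT TCC CAT TTA GGG GCT GGT CTA ATT TGT TTA CAT TAT GCG TGA GTG ACG CTT TAT GTA CCA GCA ATA AGG GAA TTG GAC — ATG at 13, stop TGA at 58 → 48 nt.
Frame -2: AAG CCT TAA ATA TGA TTT CCC ATT TAG GGG CTG GTC TAA TTT GTT TAC ATT ATG CGT GAG TGA CGC TTT ATG TAC CAG CAA TAA GGG AAT TGG — ATG at 53, stop TGA at 62 → 12 nt; ATG at 71, stop TAA at 83 → 15 nt.
Frame -3: AGC CTT AAA TAT GAT TTC CCA TTT AGG GGC TGG TCT AAT TTG TTT ACA TTA TGC GTG AGT GAC GCT TTA TGT ACC AGC AAT AAG GGA ATT GGA — no ATG→stop ORF.
Forward-strand max 18 nt; reverse-strand max 48 nt. The reverse strand has the longer ORF.

reverse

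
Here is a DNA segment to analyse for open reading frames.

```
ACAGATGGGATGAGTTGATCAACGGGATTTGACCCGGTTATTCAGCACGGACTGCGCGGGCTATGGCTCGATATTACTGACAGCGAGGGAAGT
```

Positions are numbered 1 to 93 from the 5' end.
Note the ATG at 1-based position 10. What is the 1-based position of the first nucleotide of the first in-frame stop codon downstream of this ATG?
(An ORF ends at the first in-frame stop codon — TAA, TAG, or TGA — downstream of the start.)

16

Codons from position 10: ATG (10–12), AGT (13–15), TGA (16–18).
TGA is a stop codon; it begins at position 16.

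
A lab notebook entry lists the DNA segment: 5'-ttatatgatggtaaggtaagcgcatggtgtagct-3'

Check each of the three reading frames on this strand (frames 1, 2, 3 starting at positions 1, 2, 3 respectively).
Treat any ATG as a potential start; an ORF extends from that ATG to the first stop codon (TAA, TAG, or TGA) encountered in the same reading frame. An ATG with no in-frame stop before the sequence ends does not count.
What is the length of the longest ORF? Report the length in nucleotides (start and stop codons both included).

Frame 1: TTA TAT GAT GGT AAG GTA AGC GCA TGG TGT AGC — no ATG→stop ORF.
Frame 2: TAT ATG ATG GTA AGG TAA GCG CAT GGT GTA GCT — ATG at 5, stop TAA at 17 → 15 nt; ATG at 8, stop TAA at 17 → 12 nt.
Frame 3: ATA TGA TGG TAA GGT AAG CGC ATG GTG TAG — ATG at 24, stop TAG at 30 → 9 nt.
Longest: frame 2, positions 5–19, 15 nt = 5 codons = 4 aa. → 15 nucleotides.

15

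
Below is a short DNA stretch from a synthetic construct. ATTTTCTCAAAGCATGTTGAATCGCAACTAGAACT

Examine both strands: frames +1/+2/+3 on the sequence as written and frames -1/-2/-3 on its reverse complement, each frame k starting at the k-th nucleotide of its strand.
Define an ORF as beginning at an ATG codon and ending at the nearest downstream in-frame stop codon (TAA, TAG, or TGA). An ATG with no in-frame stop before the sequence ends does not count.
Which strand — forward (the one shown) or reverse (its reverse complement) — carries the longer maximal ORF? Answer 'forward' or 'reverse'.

Reverse complement (5'→3'): AGTTCTAGTTGCGATTCAACATGCTTTGAGAAAAT
Frame +1: ATT TTC TCA AAG CAT GTT GAA TCG CAA CTA GAA — no ATG→stop ORF.
Frame +2: TTT TCT CAA AGC ATG TTG AAT CGC AAC TAG AAC — ATG at 14, stop TAG at 29 → 18 nt.
Frame +3: TTT CTC AAA GCA TGT TGA ATC GCA ACT AGA ACT — no ATG→stop ORF.
Frame -1: AGT TCT AGT TGC GAT TCA ACA TGC TTT GAG AAA — no ATG→stop ORF.
Frame -2: GTT CTA GTT GCG ATT CAA CAT GCT TTG AGA AAA — no ATG→stop ORF.
Frame -3: TTC TAG TTG CGA TTC AAC ATG CTT TGA GAA AAT — ATG at 21, stop TGA at 27 → 9 nt.
Forward-strand max 18 nt; reverse-strand max 9 nt. The forward strand has the longer ORF.

forward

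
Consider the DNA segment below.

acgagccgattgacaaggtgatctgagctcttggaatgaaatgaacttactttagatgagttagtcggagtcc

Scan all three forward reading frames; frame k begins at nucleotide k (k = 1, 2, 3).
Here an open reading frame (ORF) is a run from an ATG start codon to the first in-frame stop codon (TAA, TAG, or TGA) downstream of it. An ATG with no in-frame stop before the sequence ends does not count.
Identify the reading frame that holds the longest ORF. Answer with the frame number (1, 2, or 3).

Frame 1: ACG AGC CGA TTG ACA AGG TGA TCT GAG CTC TTG GAA TGA AAT GAA CTT ACT TTA GAT GAG TTA GTC GGA GTC — no ATG→stop ORF.
Frame 2: CGA GCC GAT TGA CAA GGT GAT CTG AGC TCT TGG AAT GAA ATG AAC TTA CTT TAG ATG AGT TAG TCG GAG TCC — ATG at 41, stop TAG at 53 → 15 nt; ATG at 56, stop TAG at 62 → 9 nt.
Frame 3: GAG CCG ATT GAC AAG GTG ATC TGA GCT CTT GGA ATG AAA TGA ACT TAC TTT AGA TGA GTT AGT CGG AGT — ATG at 36, stop TGA at 42 → 9 nt.
Longest ORF is 15 nt in frame 2 (positions 41–55).

2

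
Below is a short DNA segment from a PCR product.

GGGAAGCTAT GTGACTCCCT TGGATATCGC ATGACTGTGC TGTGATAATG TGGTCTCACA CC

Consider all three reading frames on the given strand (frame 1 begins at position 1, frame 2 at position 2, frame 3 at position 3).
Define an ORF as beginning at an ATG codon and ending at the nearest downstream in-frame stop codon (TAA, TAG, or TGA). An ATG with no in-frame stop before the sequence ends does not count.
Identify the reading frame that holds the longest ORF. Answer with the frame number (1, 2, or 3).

Frame 1: GGG AAG CTA TGT GAC TCC CTT GGA TAT CGC ATG ACT GTG CTG TGA TAA TGT GGT CTC ACA — ATG at 31, stop TGA at 43 → 15 nt.
Frame 2: GGA AGC TAT GTG ACT CCC TTG GAT ATC GCA TGA CTG TGC TGT GAT AAT GTG GTC TCA CAC — no ATG→stop ORF.
Frame 3: GAA GCT ATG TGA CTC CCT TGG ATA TCG CAT GAC TGT GCT GTG ATA ATG TGG TCT CAC ACC — ATG at 9, stop TGA at 12 → 6 nt.
Longest ORF is 15 nt in frame 1 (positions 31–45).

1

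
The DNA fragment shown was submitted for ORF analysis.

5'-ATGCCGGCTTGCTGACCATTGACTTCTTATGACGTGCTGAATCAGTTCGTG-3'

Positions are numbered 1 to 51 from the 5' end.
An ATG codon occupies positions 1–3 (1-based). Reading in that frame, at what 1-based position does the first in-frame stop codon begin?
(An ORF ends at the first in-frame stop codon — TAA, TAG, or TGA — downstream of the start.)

13

Codons from position 1: ATG (1–3), CCG (4–6), GCT (7–9), TGC (10–12), TGA (13–15).
TGA is a stop codon; it begins at position 13.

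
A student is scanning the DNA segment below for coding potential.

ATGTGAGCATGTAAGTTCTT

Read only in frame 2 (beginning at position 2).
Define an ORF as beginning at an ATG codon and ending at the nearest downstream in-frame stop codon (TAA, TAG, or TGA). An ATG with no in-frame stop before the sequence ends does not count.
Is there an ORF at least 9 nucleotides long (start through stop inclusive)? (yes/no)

no

Frame 2: TGT GAG CAT GTA AGT TCT — no ATG→stop ORF.
Largest ORF found is 0 nucleotides < 9, so no.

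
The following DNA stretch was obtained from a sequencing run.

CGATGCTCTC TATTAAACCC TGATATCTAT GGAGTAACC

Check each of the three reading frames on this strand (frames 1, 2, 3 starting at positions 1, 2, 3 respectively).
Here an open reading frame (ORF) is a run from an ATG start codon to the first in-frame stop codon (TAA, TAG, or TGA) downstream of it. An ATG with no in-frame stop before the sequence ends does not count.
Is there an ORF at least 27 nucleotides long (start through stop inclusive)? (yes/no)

no

Frame 1: CGA TGC TCT CTA TTA AAC CCT GAT ATC TAT GGA GTA ACC — no ATG→stop ORF.
Frame 2: GAT GCT CTC TAT TAA ACC CTG ATA TCT ATG GAG TAA — ATG at 29, stop TAA at 35 → 9 nt.
Frame 3: ATG CTC TCT ATT AAA CCC TGA TAT CTA TGG AGT AAC — ATG at 3, stop TGA at 21 → 21 nt.
Largest ORF found is 21 nucleotides < 27, so no.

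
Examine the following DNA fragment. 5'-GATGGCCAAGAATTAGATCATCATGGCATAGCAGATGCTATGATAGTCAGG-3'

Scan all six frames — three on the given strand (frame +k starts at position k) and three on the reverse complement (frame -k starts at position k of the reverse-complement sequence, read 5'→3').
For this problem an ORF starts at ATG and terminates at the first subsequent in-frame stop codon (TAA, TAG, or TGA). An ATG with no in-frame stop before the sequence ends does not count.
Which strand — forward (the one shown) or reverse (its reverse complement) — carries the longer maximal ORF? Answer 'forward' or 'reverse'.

Reverse complement (5'→3'): CCTGACTATCATAGCATCTGCTATGCCATGATGATCTAATTCTTGGCCATC
Frame +1: GAT GGC CAA GAA TTA GAT CAT CAT GGC ATA GCA GAT GCT ATG ATA GTC AGG — no ATG→stop ORF.
Frame +2: ATG GCC AAG AAT TAG ATC ATC ATG GCA TAG CAG ATG CTA TGA TAG TCA — ATG at 2, stop TAG at 14 → 15 nt; ATG at 23, stop TAG at 29 → 9 nt; ATG at 35, stop TGA at 41 → 9 nt.
Frame +3: TGG CCA AGA ATT AGA TCA TCA TGG CAT AGC AGA TGC TAT GAT AGT CAG — no ATG→stop ORF.
Frame -1: CCT GAC TAT CAT AGC ATC TGC TAT GCC ATG ATG ATC TAA TTC TTG GCC ATC — ATG at 28, stop TAA at 37 → 12 nt; ATG at 31, stop TAA at 37 → 9 nt.
Frame -2: CTG ACT ATC ATA GCA TCT GCT ATG CCA TGA TGA TCT AAT TCT TGG CCA — ATG at 23, stop TGA at 29 → 9 nt.
Frame -3: TGA CTA TCA TAG CAT CTG CTA TGC CAT GAT GAT CTA ATT CTT GGC CAT — no ATG→stop ORF.
Forward-strand max 15 nt; reverse-strand max 12 nt. The forward strand has the longer ORF.

forward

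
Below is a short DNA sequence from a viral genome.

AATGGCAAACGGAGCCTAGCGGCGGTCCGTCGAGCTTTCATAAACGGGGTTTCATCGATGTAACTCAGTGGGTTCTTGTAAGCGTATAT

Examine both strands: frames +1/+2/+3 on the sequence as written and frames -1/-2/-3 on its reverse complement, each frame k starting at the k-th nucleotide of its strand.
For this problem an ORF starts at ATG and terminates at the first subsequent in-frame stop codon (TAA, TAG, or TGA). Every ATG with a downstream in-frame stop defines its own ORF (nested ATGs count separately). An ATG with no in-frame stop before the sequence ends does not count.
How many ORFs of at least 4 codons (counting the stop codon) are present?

Reverse complement (5'→3'): ATATACGCTTACAAGAACCCACTGAGTTACATCGATGAAACCCCGTTTATGAAAGCTCGACGGACCGCCGCTAGGCTCCGTTTGCCATT
Frame +1: AAT GGC AAA CGG AGC CTA GCG GCG GTC CGT CGA GCT TTC ATA AAC GGG GTT TCA TCG ATG TAA CTC AGT GGG TTC TTG TAA GCG TAT — ATG at 58, stop TAA at 61 → 6 nt.
Frame +2: ATG GCA AAC GGA GCC TAG CGG CGG TCC GTC GAG CTT TCA TAA ACG GGG TTT CAT CGA TGT AAC TCA GTG GGT TCT TGT AAG CGT ATA — ATG at 2, stop TAG at 17 → 18 nt.
Frame +3: TGG CAA ACG GAG CCT AGC GGC GGT CCG TCG AGC TTT CAT AAA CGG GGT TTC ATC GAT GTA ACT CAG TGG GTT CTT GTA AGC GTA TAT — no ATG→stop ORF.
Frame -1: ATA TAC GCT TAC AAG AAC CCA CTG AGT TAC ATC GAT GAA ACC CCG TTT ATG AAA GCT CGA CGG ACC GCC GCT AGG CTC CGT TTG CCA — no ATG→stop ORF.
Frame -2: TAT ACG CTT ACA AGA ACC CAC TGA GTT ACA TCG ATG AAA CCC CGT TTA TGA AAG CTC GAC GGA CCG CCG CTA GGC TCC GTT TGC CAT — ATG at 35, stop TGA at 50 → 18 nt.
Frame -3: ATA CGC TTA CAA GAA CCC ACT GAG TTA CAT CGA TGA AAC CCC GTT TAT GAA AGC TCG ACG GAC CGC CGC TAG GCT CCG TTT GCC ATT — no ATG→stop ORF.
ORFs ≥ 4 codons: frame +2 2–19 (6 codons), frame -2 35–52 (6 codons). Count = 2.

2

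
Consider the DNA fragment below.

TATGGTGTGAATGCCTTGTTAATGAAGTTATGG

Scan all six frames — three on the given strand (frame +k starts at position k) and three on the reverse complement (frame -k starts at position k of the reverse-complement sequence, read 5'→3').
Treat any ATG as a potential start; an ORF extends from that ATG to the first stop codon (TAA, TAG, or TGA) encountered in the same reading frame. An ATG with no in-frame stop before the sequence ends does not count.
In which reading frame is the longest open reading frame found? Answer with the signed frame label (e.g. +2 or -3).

+2

Reverse complement (5'→3'): CCATAACTTCATTAACAAGGCATTCACACCATA
Frame +1: TAT GGT GTG AAT GCC TTG TTA ATG AAG TTA TGG — no ATG→stop ORF.
Frame +2: ATG GTG TGA ATG CCT TGT TAA TGA AGT TAT — ATG at 2, stop TGA at 8 → 9 nt; ATG at 11, stop TAA at 20 → 12 nt.
Frame +3: TGG TGT GAA TGC CTT GTT AAT GAA GTT ATG — no ATG→stop ORF.
Frame -1: CCA TAA CTT CAT TAA CAA GGC ATT CAC ACC ATA — no ATG→stop ORF.
Frame -2: CAT AAC TTC ATT AAC AAG GCA TTC ACA CCA — no ATG→stop ORF.
Frame -3: ATA ACT TCA TTA ACA AGG CAT TCA CAC CAT — no ATG→stop ORF.
Longest ORF is 12 nt in frame +2 (positions 11–22).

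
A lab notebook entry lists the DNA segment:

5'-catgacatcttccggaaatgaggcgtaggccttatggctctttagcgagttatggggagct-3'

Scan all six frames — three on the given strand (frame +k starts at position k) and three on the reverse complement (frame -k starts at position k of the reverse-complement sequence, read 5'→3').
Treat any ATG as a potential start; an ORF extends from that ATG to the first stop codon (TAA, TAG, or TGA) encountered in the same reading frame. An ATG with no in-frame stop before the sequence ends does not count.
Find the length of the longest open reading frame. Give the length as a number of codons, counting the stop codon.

Reverse complement (5'→3'): AGCTCCCCATAACTCGCTAAAGAGCCATAAGGCCTACGCCTCATTTCCGGAAGATGTCATG
Frame +1: CAT GAC ATC TTC CGG AAA TGA GGC GTA GGC CTT ATG GCT CTT TAG CGA GTT ATG GGG AGC — ATG at 34, stop TAG at 43 → 12 nt.
Frame +2: ATG ACA TCT TCC GGA AAT GAG GCG TAG GCC TTA TGG CTC TTT AGC GAG TTA TGG GGA GCT — ATG at 2, stop TAG at 26 → 27 nt.
Frame +3: TGA CAT CTT CCG GAA ATG AGG CGT AGG CCT TAT GGC TCT TTA GCG AGT TAT GGG GAG — no ATG→stop ORF.
Frame -1: AGC TCC CCA TAA CTC GCT AAA GAG CCA TAA GGC CTA CGC CTC ATT TCC GGA AGA TGT CAT — no ATG→stop ORF.
Frame -2: GCT CCC CAT AAC TCG CTA AAG AGC CAT AAG GCC TAC GCC TCA TTT CCG GAA GAT GTC ATG — no ATG→stop ORF.
Frame -3: CTC CCC ATA ACT CGC TAA AGA GCC ATA AGG CCT ACG CCT CAT TTC CGG AAG ATG TCA — no ATG→stop ORF.
Longest: frame +2, positions 2–28, 27 nt = 9 codons = 8 aa. → 9 codons.

9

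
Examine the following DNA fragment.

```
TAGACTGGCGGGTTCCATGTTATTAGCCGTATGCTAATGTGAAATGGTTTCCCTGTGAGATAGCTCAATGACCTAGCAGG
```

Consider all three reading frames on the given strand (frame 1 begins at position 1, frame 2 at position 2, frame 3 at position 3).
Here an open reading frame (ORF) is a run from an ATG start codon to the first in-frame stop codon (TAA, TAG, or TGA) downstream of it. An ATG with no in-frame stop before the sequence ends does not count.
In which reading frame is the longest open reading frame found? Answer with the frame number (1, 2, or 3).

2

Frame 1: TAG ACT GGC GGG TTC CAT GTT ATT AGC CGT ATG CTA ATG TGA AAT GGT TTC CCT GTG AGA TAG CTC AAT GAC CTA GCA — ATG at 31, stop TGA at 40 → 12 nt; ATG at 37, stop TGA at 40 → 6 nt.
Frame 2: AGA CTG GCG GGT TCC ATG TTA TTA GCC GTA TGC TAA TGT GAA ATG GTT TCC CTG TGA GAT AGC TCA ATG ACC TAG CAG — ATG at 17, stop TAA at 35 → 21 nt; ATG at 44, stop TGA at 56 → 15 nt; ATG at 68, stop TAG at 74 → 9 nt.
Frame 3: GAC TGG CGG GTT CCA TGT TAT TAG CCG TAT GCT AAT GTG AAA TGG TTT CCC TGT GAG ATA GCT CAA TGA CCT AGC AGG — no ATG→stop ORF.
Longest ORF is 21 nt in frame 2 (positions 17–37).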